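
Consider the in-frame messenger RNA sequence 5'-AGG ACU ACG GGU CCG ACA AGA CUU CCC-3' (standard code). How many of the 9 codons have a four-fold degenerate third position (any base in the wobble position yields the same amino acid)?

Codon 1 AGG (Arg): third position 2-fold.
Codon 2 ACU (Thr): third position 4-fold.
Codon 3 ACG (Thr): third position 4-fold.
Codon 4 GGU (Gly): third position 4-fold.
Codon 5 CCG (Pro): third position 4-fold.
Codon 6 ACA (Thr): third position 4-fold.
Codon 7 AGA (Arg): third position 2-fold.
Codon 8 CUU (Leu): third position 4-fold.
Codon 9 CCC (Pro): third position 4-fold.
Four-fold degenerate third positions: 7.

7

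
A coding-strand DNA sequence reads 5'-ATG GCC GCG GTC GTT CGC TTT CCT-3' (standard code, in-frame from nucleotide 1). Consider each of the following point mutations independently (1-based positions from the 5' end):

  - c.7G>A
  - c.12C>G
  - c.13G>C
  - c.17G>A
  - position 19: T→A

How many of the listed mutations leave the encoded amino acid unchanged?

Codon 3: GCG (Ala) → ACG (Thr) — missense.
Codon 4: GTC (Val) → GTG (Val) — synonymous.
Codon 5: GTT (Val) → CTT (Leu) — missense.
Codon 6: CGC (Arg) → CAC (His) — missense.
Codon 7: TTT (Phe) → ATT (Ile) — missense.
Synonymous: 1 of 5.

1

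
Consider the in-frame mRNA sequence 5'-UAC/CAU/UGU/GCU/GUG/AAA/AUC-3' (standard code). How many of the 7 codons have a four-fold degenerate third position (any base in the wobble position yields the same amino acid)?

2

Codon 1 UAC (Tyr): third position 2-fold.
Codon 2 CAU (His): third position 2-fold.
Codon 3 UGU (Cys): third position 2-fold.
Codon 4 GCU (Ala): third position 4-fold.
Codon 5 GUG (Val): third position 4-fold.
Codon 6 AAA (Lys): third position 2-fold.
Codon 7 AUC (Ile): third position 3-fold.
Four-fold degenerate third positions: 2.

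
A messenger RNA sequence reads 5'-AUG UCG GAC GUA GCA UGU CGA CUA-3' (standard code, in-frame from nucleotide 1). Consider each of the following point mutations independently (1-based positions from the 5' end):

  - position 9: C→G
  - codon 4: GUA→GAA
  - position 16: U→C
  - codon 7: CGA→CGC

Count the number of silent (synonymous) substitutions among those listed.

Codon 3: GAC (Asp) → GAG (Glu) — missense.
Codon 4: GUA (Val) → GAA (Glu) — missense.
Codon 6: UGU (Cys) → CGU (Arg) — missense.
Codon 7: CGA (Arg) → CGC (Arg) — synonymous.
Synonymous: 1 of 4.

1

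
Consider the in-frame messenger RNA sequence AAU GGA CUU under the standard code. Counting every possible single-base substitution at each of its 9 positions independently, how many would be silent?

Codon 1 (AAU, Asn): 1 synonymous substitution.
Codon 2 (GGA, Gly): 3 synonymous substitutions.
Codon 3 (CUU, Leu): 3 synonymous substitutions.
Total: 1 + 3 + 3 = 7.

7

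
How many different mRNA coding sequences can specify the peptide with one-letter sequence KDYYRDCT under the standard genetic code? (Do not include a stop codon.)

Lys: 2 codons.
Asp: 2 codons.
Tyr: 2 codons.
Tyr: 2 codons.
Arg: 6 codons.
Asp: 2 codons.
Cys: 2 codons.
Thr: 4 codons.
2 × 2 × 2 × 2 × 6 × 2 × 2 × 4 = 1536.

1536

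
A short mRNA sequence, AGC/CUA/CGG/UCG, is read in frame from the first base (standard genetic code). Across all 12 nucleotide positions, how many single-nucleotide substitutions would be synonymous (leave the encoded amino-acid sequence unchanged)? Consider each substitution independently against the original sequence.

Codon 1 (AGC, Ser): 1 synonymous substitution.
Codon 2 (CUA, Leu): 4 synonymous substitutions.
Codon 3 (CGG, Arg): 4 synonymous substitutions.
Codon 4 (UCG, Ser): 3 synonymous substitutions.
Total: 1 + 4 + 4 + 3 = 12.

12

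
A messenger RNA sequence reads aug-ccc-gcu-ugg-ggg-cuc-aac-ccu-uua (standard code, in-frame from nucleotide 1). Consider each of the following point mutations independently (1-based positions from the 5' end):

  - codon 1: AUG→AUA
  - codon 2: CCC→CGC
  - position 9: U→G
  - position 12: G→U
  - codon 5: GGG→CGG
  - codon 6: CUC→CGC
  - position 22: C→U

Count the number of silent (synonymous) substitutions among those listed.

Codon 1: AUG (Met) → AUA (Ile) — missense.
Codon 2: CCC (Pro) → CGC (Arg) — missense.
Codon 3: GCU (Ala) → GCG (Ala) — synonymous.
Codon 4: UGG (Trp) → UGU (Cys) — missense.
Codon 5: GGG (Gly) → CGG (Arg) — missense.
Codon 6: CUC (Leu) → CGC (Arg) — missense.
Codon 8: CCU (Pro) → UCU (Ser) — missense.
Synonymous: 1 of 7.

1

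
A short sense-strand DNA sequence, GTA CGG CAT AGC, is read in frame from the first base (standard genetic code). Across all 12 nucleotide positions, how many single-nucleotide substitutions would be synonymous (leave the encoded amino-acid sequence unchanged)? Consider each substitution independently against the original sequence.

9

Codon 1 (GTA, Val): 3 synonymous substitutions.
Codon 2 (CGG, Arg): 4 synonymous substitutions.
Codon 3 (CAT, His): 1 synonymous substitution.
Codon 4 (AGC, Ser): 1 synonymous substitution.
Total: 3 + 4 + 1 + 1 = 9.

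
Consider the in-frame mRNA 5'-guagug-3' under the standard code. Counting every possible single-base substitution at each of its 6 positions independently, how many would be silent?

6

Codon 1 (GUA, Val): 3 synonymous substitutions.
Codon 2 (GUG, Val): 3 synonymous substitutions.
Total: 3 + 3 = 6.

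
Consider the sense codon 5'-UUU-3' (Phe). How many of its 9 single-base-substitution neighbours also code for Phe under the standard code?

1

Position 1: none → 0 synonymous.
Position 2: none → 0 synonymous.
Position 3: UUC → 1 synonymous.
Total: 0 + 0 + 1 = 1.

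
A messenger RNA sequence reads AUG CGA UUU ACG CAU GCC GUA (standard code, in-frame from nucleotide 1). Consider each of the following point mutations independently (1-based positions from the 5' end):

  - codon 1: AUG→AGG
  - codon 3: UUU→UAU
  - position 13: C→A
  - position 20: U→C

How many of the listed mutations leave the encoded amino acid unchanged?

0

Codon 1: AUG (Met) → AGG (Arg) — missense.
Codon 3: UUU (Phe) → UAU (Tyr) — missense.
Codon 5: CAU (His) → AAU (Asn) — missense.
Codon 7: GUA (Val) → GCA (Ala) — missense.
Synonymous: 0 of 4.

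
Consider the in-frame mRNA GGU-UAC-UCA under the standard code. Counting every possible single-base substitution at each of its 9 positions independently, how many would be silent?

Codon 1 (GGU, Gly): 3 synonymous substitutions.
Codon 2 (UAC, Tyr): 1 synonymous substitution.
Codon 3 (UCA, Ser): 3 synonymous substitutions.
Total: 3 + 1 + 3 = 7.

7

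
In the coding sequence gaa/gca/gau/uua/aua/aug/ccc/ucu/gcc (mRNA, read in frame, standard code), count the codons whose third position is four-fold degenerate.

Codon 1 GAA (Glu): third position 2-fold.
Codon 2 GCA (Ala): third position 4-fold.
Codon 3 GAU (Asp): third position 2-fold.
Codon 4 UUA (Leu): third position 2-fold.
Codon 5 AUA (Ile): third position 3-fold.
Codon 6 AUG (Met): third position 1-fold.
Codon 7 CCC (Pro): third position 4-fold.
Codon 8 UCU (Ser): third position 4-fold.
Codon 9 GCC (Ala): third position 4-fold.
Four-fold degenerate third positions: 4.

4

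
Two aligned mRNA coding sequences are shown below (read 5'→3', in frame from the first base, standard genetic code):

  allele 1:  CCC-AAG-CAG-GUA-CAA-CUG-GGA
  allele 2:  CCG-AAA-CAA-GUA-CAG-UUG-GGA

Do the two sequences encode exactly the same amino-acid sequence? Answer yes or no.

yes

Codon 1: CCC Pro / CCG Pro — synonymous.
Codon 2: AAG Lys / AAA Lys — synonymous.
Codon 3: CAG Gln / CAA Gln — synonymous.
Codon 4: GUA Val / GUA Val — identical.
Codon 5: CAA Gln / CAG Gln — synonymous.
Codon 6: CUG Leu / UUG Leu — synonymous.
Codon 7: GGA Gly / GGA Gly — identical.
Nonsynonymous differences: 0 → same protein.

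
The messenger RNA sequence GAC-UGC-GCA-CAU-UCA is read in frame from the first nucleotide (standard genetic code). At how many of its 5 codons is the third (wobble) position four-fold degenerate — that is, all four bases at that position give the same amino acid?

2

Codon 1 GAC (Asp): third position 2-fold.
Codon 2 UGC (Cys): third position 2-fold.
Codon 3 GCA (Ala): third position 4-fold.
Codon 4 CAU (His): third position 2-fold.
Codon 5 UCA (Ser): third position 4-fold.
Four-fold degenerate third positions: 2.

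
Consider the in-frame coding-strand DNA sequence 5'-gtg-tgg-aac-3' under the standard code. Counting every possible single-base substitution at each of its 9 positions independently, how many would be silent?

4

Codon 1 (GTG, Val): 3 synonymous substitutions.
Codon 2 (TGG, Trp): 0 synonymous substitutions.
Codon 3 (AAC, Asn): 1 synonymous substitution.
Total: 3 + 0 + 1 = 4.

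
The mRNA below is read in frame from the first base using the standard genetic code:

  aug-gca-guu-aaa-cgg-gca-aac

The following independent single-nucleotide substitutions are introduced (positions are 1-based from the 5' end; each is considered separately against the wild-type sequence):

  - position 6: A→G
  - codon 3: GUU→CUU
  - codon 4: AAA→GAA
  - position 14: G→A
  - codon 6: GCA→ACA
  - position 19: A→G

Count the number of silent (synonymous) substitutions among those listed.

Codon 2: GCA (Ala) → GCG (Ala) — synonymous.
Codon 3: GUU (Val) → CUU (Leu) — missense.
Codon 4: AAA (Lys) → GAA (Glu) — missense.
Codon 5: CGG (Arg) → CAG (Gln) — missense.
Codon 6: GCA (Ala) → ACA (Thr) — missense.
Codon 7: AAC (Asn) → GAC (Asp) — missense.
Synonymous: 1 of 6.

1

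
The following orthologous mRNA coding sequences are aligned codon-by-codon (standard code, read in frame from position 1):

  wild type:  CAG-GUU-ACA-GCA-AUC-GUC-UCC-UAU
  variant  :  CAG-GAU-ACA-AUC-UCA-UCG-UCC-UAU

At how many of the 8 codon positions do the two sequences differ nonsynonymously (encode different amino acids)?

4

Codon 1: CAG Gln / CAG Gln — identical.
Codon 2: GUU Val / GAU Asp — nonsynonymous.
Codon 3: ACA Thr / ACA Thr — identical.
Codon 4: GCA Ala / AUC Ile — nonsynonymous.
Codon 5: AUC Ile / UCA Ser — nonsynonymous.
Codon 6: GUC Val / UCG Ser — nonsynonymous.
Codon 7: UCC Ser / UCC Ser — identical.
Codon 8: UAU Tyr / UAU Tyr — identical.
Nonsynonymous differences: 4.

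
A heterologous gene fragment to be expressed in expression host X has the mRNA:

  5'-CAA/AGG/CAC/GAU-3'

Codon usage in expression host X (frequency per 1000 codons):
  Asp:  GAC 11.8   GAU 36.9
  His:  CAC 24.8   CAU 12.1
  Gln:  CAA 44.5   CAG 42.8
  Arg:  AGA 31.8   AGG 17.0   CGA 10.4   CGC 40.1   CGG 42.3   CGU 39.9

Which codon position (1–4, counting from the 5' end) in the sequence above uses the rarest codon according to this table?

2

Codon 1 CAA (Gln): 44.5 per 1000.
Codon 2 AGG (Arg): 17.0 per 1000.
Codon 3 CAC (His): 24.8 per 1000.
Codon 4 GAU (Asp): 36.9 per 1000.
Lowest frequency is 17.0 at codon 2.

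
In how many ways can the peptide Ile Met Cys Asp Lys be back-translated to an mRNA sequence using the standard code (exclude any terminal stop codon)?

Ile: 3 codons.
Met: 1 codon.
Cys: 2 codons.
Asp: 2 codons.
Lys: 2 codons.
3 × 1 × 2 × 2 × 2 = 24.

24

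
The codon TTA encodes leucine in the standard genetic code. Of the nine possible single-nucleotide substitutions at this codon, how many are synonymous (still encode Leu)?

2

Position 1: CTA → 1 synonymous.
Position 2: none → 0 synonymous.
Position 3: TTG → 1 synonymous.
Total: 1 + 0 + 1 = 2.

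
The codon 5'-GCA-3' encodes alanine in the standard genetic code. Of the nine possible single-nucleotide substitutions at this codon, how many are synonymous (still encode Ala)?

3

Position 1: none → 0 synonymous.
Position 2: none → 0 synonymous.
Position 3: GCU, GCC, GCG → 3 synonymous.
Total: 0 + 0 + 3 = 3.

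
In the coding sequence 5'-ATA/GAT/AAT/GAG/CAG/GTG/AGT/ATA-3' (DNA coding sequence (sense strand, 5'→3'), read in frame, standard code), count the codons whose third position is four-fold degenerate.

Codon 1 ATA (Ile): third position 3-fold.
Codon 2 GAT (Asp): third position 2-fold.
Codon 3 AAT (Asn): third position 2-fold.
Codon 4 GAG (Glu): third position 2-fold.
Codon 5 CAG (Gln): third position 2-fold.
Codon 6 GTG (Val): third position 4-fold.
Codon 7 AGT (Ser): third position 2-fold.
Codon 8 ATA (Ile): third position 3-fold.
Four-fold degenerate third positions: 1.

1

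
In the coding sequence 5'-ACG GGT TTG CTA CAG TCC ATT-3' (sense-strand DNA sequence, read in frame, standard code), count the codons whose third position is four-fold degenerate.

Codon 1 ACG (Thr): third position 4-fold.
Codon 2 GGT (Gly): third position 4-fold.
Codon 3 TTG (Leu): third position 2-fold.
Codon 4 CTA (Leu): third position 4-fold.
Codon 5 CAG (Gln): third position 2-fold.
Codon 6 TCC (Ser): third position 4-fold.
Codon 7 ATT (Ile): third position 3-fold.
Four-fold degenerate third positions: 4.

4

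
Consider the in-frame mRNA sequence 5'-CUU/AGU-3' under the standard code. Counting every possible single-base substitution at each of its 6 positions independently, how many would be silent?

Codon 1 (CUU, Leu): 3 synonymous substitutions.
Codon 2 (AGU, Ser): 1 synonymous substitution.
Total: 3 + 1 = 4.

4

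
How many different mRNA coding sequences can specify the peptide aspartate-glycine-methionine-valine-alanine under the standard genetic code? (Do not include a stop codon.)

Asp: 2 codons.
Gly: 4 codons.
Met: 1 codon.
Val: 4 codons.
Ala: 4 codons.
2 × 4 × 1 × 4 × 4 = 128.

128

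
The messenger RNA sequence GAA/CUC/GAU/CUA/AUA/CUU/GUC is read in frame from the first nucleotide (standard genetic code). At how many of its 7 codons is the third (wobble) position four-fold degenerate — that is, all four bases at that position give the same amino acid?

4

Codon 1 GAA (Glu): third position 2-fold.
Codon 2 CUC (Leu): third position 4-fold.
Codon 3 GAU (Asp): third position 2-fold.
Codon 4 CUA (Leu): third position 4-fold.
Codon 5 AUA (Ile): third position 3-fold.
Codon 6 CUU (Leu): third position 4-fold.
Codon 7 GUC (Val): third position 4-fold.
Four-fold degenerate third positions: 4.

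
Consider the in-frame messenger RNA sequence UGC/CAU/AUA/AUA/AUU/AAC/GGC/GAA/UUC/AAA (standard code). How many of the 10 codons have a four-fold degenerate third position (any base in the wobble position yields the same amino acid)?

Codon 1 UGC (Cys): third position 2-fold.
Codon 2 CAU (His): third position 2-fold.
Codon 3 AUA (Ile): third position 3-fold.
Codon 4 AUA (Ile): third position 3-fold.
Codon 5 AUU (Ile): third position 3-fold.
Codon 6 AAC (Asn): third position 2-fold.
Codon 7 GGC (Gly): third position 4-fold.
Codon 8 GAA (Glu): third position 2-fold.
Codon 9 UUC (Phe): third position 2-fold.
Codon 10 AAA (Lys): third position 2-fold.
Four-fold degenerate third positions: 1.

1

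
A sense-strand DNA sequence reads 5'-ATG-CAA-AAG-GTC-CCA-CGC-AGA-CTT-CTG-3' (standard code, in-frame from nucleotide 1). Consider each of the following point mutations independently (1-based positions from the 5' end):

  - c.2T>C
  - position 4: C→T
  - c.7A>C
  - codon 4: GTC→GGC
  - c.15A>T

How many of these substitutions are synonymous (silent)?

Codon 1: ATG (Met) → ACG (Thr) — missense.
Codon 2: CAA (Gln) → TAA (Stop) — nonsense.
Codon 3: AAG (Lys) → CAG (Gln) — missense.
Codon 4: GTC (Val) → GGC (Gly) — missense.
Codon 5: CCA (Pro) → CCT (Pro) — synonymous.
Synonymous: 1 of 5.

1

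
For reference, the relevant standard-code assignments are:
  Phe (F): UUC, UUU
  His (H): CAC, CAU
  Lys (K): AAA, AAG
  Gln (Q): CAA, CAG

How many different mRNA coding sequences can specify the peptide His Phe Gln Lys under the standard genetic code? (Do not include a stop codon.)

His: 2 codons.
Phe: 2 codons.
Gln: 2 codons.
Lys: 2 codons.
2 × 2 × 2 × 2 = 16.

16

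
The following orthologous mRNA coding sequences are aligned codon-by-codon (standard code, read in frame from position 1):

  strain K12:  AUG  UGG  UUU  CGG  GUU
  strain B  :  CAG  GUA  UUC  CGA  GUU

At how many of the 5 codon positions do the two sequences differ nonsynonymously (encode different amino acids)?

Codon 1: AUG Met / CAG Gln — nonsynonymous.
Codon 2: UGG Trp / GUA Val — nonsynonymous.
Codon 3: UUU Phe / UUC Phe — synonymous.
Codon 4: CGG Arg / CGA Arg — synonymous.
Codon 5: GUU Val / GUU Val — identical.
Nonsynonymous differences: 2.

2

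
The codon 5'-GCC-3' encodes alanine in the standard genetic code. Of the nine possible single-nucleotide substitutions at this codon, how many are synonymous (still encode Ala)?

3

Position 1: none → 0 synonymous.
Position 2: none → 0 synonymous.
Position 3: GCT, GCA, GCG → 3 synonymous.
Total: 0 + 0 + 3 = 3.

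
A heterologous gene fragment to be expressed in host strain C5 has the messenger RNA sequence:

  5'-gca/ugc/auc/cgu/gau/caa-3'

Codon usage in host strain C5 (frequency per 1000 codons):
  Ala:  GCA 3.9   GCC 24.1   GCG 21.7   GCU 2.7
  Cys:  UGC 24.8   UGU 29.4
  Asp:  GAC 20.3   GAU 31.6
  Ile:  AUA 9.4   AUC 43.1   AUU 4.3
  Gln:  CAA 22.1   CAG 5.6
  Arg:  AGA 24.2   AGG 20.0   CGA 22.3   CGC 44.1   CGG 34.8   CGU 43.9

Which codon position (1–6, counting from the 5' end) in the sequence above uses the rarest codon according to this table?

1

Codon 1 GCA (Ala): 3.9 per 1000.
Codon 2 UGC (Cys): 24.8 per 1000.
Codon 3 AUC (Ile): 43.1 per 1000.
Codon 4 CGU (Arg): 43.9 per 1000.
Codon 5 GAU (Asp): 31.6 per 1000.
Codon 6 CAA (Gln): 22.1 per 1000.
Lowest frequency is 3.9 at codon 1.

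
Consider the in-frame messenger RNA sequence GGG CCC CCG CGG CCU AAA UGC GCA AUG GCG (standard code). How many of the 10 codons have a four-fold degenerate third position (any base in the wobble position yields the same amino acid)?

Codon 1 GGG (Gly): third position 4-fold.
Codon 2 CCC (Pro): third position 4-fold.
Codon 3 CCG (Pro): third position 4-fold.
Codon 4 CGG (Arg): third position 4-fold.
Codon 5 CCU (Pro): third position 4-fold.
Codon 6 AAA (Lys): third position 2-fold.
Codon 7 UGC (Cys): third position 2-fold.
Codon 8 GCA (Ala): third position 4-fold.
Codon 9 AUG (Met): third position 1-fold.
Codon 10 GCG (Ala): third position 4-fold.
Four-fold degenerate third positions: 7.

7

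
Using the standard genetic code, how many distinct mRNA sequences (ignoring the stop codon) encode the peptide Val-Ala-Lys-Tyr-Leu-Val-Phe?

Val: 4 codons.
Ala: 4 codons.
Lys: 2 codons.
Tyr: 2 codons.
Leu: 6 codons.
Val: 4 codons.
Phe: 2 codons.
4 × 4 × 2 × 2 × 6 × 4 × 2 = 3072.

3072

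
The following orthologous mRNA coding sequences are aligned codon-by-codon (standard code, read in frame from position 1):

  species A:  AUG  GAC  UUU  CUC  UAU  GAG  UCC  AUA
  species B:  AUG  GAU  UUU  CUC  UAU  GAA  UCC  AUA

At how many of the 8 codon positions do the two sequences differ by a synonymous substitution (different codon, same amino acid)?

Codon 1: AUG Met / AUG Met — identical.
Codon 2: GAC Asp / GAU Asp — synonymous.
Codon 3: UUU Phe / UUU Phe — identical.
Codon 4: CUC Leu / CUC Leu — identical.
Codon 5: UAU Tyr / UAU Tyr — identical.
Codon 6: GAG Glu / GAA Glu — synonymous.
Codon 7: UCC Ser / UCC Ser — identical.
Codon 8: AUA Ile / AUA Ile — identical.
Synonymous differences: 2.

2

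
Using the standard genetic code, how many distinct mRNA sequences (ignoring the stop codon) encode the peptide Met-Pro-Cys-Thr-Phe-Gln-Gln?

256

Met: 1 codon.
Pro: 4 codons.
Cys: 2 codons.
Thr: 4 codons.
Phe: 2 codons.
Gln: 2 codons.
Gln: 2 codons.
1 × 4 × 2 × 4 × 2 × 2 × 2 = 256.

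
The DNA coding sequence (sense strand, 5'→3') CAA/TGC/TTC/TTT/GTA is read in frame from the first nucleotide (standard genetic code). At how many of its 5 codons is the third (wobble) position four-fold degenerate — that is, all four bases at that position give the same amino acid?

Codon 1 CAA (Gln): third position 2-fold.
Codon 2 TGC (Cys): third position 2-fold.
Codon 3 TTC (Phe): third position 2-fold.
Codon 4 TTT (Phe): third position 2-fold.
Codon 5 GTA (Val): third position 4-fold.
Four-fold degenerate third positions: 1.

1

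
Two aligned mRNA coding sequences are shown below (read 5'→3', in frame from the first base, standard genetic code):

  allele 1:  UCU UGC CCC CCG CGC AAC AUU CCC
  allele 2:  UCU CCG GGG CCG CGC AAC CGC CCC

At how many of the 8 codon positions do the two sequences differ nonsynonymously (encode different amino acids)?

Codon 1: UCU Ser / UCU Ser — identical.
Codon 2: UGC Cys / CCG Pro — nonsynonymous.
Codon 3: CCC Pro / GGG Gly — nonsynonymous.
Codon 4: CCG Pro / CCG Pro — identical.
Codon 5: CGC Arg / CGC Arg — identical.
Codon 6: AAC Asn / AAC Asn — identical.
Codon 7: AUU Ile / CGC Arg — nonsynonymous.
Codon 8: CCC Pro / CCC Pro — identical.
Nonsynonymous differences: 3.

3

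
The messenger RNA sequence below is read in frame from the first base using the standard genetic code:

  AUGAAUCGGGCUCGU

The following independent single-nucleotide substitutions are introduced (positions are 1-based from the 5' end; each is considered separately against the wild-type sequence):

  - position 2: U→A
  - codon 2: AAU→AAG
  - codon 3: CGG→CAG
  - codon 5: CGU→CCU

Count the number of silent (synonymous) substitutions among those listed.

Codon 1: AUG (Met) → AAG (Lys) — missense.
Codon 2: AAU (Asn) → AAG (Lys) — missense.
Codon 3: CGG (Arg) → CAG (Gln) — missense.
Codon 5: CGU (Arg) → CCU (Pro) — missense.
Synonymous: 0 of 4.

0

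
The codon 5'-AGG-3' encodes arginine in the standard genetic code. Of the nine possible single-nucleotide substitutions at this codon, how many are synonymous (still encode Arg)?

2

Position 1: CGG → 1 synonymous.
Position 2: none → 0 synonymous.
Position 3: AGA → 1 synonymous.
Total: 1 + 0 + 1 = 2.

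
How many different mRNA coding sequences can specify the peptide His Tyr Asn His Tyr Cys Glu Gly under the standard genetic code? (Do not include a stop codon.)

His: 2 codons.
Tyr: 2 codons.
Asn: 2 codons.
His: 2 codons.
Tyr: 2 codons.
Cys: 2 codons.
Glu: 2 codons.
Gly: 4 codons.
2 × 2 × 2 × 2 × 2 × 2 × 2 × 4 = 512.

512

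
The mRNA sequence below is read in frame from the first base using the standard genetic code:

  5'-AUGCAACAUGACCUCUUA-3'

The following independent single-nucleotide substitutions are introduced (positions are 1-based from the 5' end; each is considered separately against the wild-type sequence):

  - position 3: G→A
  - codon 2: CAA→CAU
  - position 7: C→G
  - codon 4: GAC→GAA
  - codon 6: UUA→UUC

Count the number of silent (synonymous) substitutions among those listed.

Codon 1: AUG (Met) → AUA (Ile) — missense.
Codon 2: CAA (Gln) → CAU (His) — missense.
Codon 3: CAU (His) → GAU (Asp) — missense.
Codon 4: GAC (Asp) → GAA (Glu) — missense.
Codon 6: UUA (Leu) → UUC (Phe) — missense.
Synonymous: 0 of 5.

0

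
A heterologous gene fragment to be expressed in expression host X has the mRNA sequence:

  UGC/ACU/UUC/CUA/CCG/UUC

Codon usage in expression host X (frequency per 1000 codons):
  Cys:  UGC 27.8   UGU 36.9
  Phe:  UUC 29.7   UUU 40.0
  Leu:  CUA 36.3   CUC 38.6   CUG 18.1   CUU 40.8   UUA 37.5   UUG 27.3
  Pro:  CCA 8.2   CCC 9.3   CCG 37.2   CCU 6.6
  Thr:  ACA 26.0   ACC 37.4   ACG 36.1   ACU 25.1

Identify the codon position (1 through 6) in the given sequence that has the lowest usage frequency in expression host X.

2

Codon 1 UGC (Cys): 27.8 per 1000.
Codon 2 ACU (Thr): 25.1 per 1000.
Codon 3 UUC (Phe): 29.7 per 1000.
Codon 4 CUA (Leu): 36.3 per 1000.
Codon 5 CCG (Pro): 37.2 per 1000.
Codon 6 UUC (Phe): 29.7 per 1000.
Lowest frequency is 25.1 at codon 2.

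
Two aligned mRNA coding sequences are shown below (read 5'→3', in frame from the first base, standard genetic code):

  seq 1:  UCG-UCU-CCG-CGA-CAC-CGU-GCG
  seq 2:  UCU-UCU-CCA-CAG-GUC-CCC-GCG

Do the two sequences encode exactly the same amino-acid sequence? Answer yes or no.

no

Codon 1: UCG Ser / UCU Ser — synonymous.
Codon 2: UCU Ser / UCU Ser — identical.
Codon 3: CCG Pro / CCA Pro — synonymous.
Codon 4: CGA Arg / CAG Gln — nonsynonymous.
Codon 5: CAC His / GUC Val — nonsynonymous.
Codon 6: CGU Arg / CCC Pro — nonsynonymous.
Codon 7: GCG Ala / GCG Ala — identical.
Nonsynonymous differences: 3 → different protein.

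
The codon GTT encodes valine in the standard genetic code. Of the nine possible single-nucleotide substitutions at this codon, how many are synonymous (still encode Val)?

Position 1: none → 0 synonymous.
Position 2: none → 0 synonymous.
Position 3: GTC, GTA, GTG → 3 synonymous.
Total: 0 + 0 + 3 = 3.

3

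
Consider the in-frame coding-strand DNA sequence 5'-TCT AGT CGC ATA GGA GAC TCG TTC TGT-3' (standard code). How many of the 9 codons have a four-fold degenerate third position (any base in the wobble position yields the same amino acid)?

4

Codon 1 TCT (Ser): third position 4-fold.
Codon 2 AGT (Ser): third position 2-fold.
Codon 3 CGC (Arg): third position 4-fold.
Codon 4 ATA (Ile): third position 3-fold.
Codon 5 GGA (Gly): third position 4-fold.
Codon 6 GAC (Asp): third position 2-fold.
Codon 7 TCG (Ser): third position 4-fold.
Codon 8 TTC (Phe): third position 2-fold.
Codon 9 TGT (Cys): third position 2-fold.
Four-fold degenerate third positions: 4.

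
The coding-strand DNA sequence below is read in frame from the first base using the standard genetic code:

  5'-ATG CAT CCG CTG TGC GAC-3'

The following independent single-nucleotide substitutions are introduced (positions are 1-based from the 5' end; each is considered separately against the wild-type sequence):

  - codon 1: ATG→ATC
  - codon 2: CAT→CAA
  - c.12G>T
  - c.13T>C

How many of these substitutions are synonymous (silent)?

Codon 1: ATG (Met) → ATC (Ile) — missense.
Codon 2: CAT (His) → CAA (Gln) — missense.
Codon 4: CTG (Leu) → CTT (Leu) — synonymous.
Codon 5: TGC (Cys) → CGC (Arg) — missense.
Synonymous: 1 of 4.

1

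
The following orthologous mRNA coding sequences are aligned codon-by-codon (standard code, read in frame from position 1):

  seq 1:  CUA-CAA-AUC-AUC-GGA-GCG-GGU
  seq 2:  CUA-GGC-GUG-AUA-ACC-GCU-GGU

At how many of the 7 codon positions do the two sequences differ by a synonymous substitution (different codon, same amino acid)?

Codon 1: CUA Leu / CUA Leu — identical.
Codon 2: CAA Gln / GGC Gly — nonsynonymous.
Codon 3: AUC Ile / GUG Val — nonsynonymous.
Codon 4: AUC Ile / AUA Ile — synonymous.
Codon 5: GGA Gly / ACC Thr — nonsynonymous.
Codon 6: GCG Ala / GCU Ala — synonymous.
Codon 7: GGU Gly / GGU Gly — identical.
Synonymous differences: 2.

2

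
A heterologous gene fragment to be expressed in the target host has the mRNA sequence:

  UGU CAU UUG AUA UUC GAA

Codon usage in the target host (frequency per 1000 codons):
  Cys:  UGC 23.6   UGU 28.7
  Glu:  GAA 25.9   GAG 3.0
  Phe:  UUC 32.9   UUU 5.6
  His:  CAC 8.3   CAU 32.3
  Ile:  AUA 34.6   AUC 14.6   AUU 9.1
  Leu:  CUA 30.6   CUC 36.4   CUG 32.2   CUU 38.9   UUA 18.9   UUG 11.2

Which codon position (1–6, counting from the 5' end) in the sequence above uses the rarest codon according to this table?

3

Codon 1 UGU (Cys): 28.7 per 1000.
Codon 2 CAU (His): 32.3 per 1000.
Codon 3 UUG (Leu): 11.2 per 1000.
Codon 4 AUA (Ile): 34.6 per 1000.
Codon 5 UUC (Phe): 32.9 per 1000.
Codon 6 GAA (Glu): 25.9 per 1000.
Lowest frequency is 11.2 at codon 3.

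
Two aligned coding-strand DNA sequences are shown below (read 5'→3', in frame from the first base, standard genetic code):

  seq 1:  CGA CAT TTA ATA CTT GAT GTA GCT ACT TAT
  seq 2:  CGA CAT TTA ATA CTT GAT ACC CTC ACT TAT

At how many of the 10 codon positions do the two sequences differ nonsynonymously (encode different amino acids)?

Codon 1: CGA Arg / CGA Arg — identical.
Codon 2: CAT His / CAT His — identical.
Codon 3: TTA Leu / TTA Leu — identical.
Codon 4: ATA Ile / ATA Ile — identical.
Codon 5: CTT Leu / CTT Leu — identical.
Codon 6: GAT Asp / GAT Asp — identical.
Codon 7: GTA Val / ACC Thr — nonsynonymous.
Codon 8: GCT Ala / CTC Leu — nonsynonymous.
Codon 9: ACT Thr / ACT Thr — identical.
Codon 10: TAT Tyr / TAT Tyr — identical.
Nonsynonymous differences: 2.

2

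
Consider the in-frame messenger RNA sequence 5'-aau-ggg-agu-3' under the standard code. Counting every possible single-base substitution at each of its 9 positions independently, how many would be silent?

Codon 1 (AAU, Asn): 1 synonymous substitution.
Codon 2 (GGG, Gly): 3 synonymous substitutions.
Codon 3 (AGU, Ser): 1 synonymous substitution.
Total: 1 + 3 + 1 = 5.

5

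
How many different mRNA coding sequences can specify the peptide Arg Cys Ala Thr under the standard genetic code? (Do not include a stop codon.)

Arg: 6 codons.
Cys: 2 codons.
Ala: 4 codons.
Thr: 4 codons.
6 × 2 × 4 × 4 = 192.

192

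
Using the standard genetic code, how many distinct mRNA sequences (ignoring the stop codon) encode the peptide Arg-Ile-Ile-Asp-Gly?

Arg: 6 codons.
Ile: 3 codons.
Ile: 3 codons.
Asp: 2 codons.
Gly: 4 codons.
6 × 3 × 3 × 2 × 4 = 432.

432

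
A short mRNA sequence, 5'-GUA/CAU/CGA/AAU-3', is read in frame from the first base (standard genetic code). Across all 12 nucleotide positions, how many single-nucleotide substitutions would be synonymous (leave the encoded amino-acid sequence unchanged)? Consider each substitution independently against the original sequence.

Codon 1 (GUA, Val): 3 synonymous substitutions.
Codon 2 (CAU, His): 1 synonymous substitution.
Codon 3 (CGA, Arg): 4 synonymous substitutions.
Codon 4 (AAU, Asn): 1 synonymous substitution.
Total: 3 + 1 + 4 + 1 = 9.

9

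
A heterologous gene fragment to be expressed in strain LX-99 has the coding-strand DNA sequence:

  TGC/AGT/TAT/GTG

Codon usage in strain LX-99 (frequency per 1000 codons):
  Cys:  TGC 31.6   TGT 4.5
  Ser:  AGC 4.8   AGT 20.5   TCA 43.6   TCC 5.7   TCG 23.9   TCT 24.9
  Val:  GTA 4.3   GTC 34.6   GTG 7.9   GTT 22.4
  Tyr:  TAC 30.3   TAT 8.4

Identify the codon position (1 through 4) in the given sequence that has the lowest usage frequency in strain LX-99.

4

Codon 1 TGC (Cys): 31.6 per 1000.
Codon 2 AGT (Ser): 20.5 per 1000.
Codon 3 TAT (Tyr): 8.4 per 1000.
Codon 4 GTG (Val): 7.9 per 1000.
Lowest frequency is 7.9 at codon 4.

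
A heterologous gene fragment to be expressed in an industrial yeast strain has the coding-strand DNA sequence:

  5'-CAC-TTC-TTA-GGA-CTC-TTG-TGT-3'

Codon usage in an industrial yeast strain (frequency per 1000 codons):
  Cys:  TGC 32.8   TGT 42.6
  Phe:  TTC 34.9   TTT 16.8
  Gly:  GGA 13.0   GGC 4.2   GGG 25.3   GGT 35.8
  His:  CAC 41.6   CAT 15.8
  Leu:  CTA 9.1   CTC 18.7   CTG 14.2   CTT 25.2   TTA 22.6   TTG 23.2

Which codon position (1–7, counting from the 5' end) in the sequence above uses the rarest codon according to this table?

4

Codon 1 CAC (His): 41.6 per 1000.
Codon 2 TTC (Phe): 34.9 per 1000.
Codon 3 TTA (Leu): 22.6 per 1000.
Codon 4 GGA (Gly): 13.0 per 1000.
Codon 5 CTC (Leu): 18.7 per 1000.
Codon 6 TTG (Leu): 23.2 per 1000.
Codon 7 TGT (Cys): 42.6 per 1000.
Lowest frequency is 13.0 at codon 4.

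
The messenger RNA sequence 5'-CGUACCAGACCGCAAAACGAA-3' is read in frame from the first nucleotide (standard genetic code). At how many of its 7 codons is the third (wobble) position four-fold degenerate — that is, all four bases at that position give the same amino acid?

Codon 1 CGU (Arg): third position 4-fold.
Codon 2 ACC (Thr): third position 4-fold.
Codon 3 AGA (Arg): third position 2-fold.
Codon 4 CCG (Pro): third position 4-fold.
Codon 5 CAA (Gln): third position 2-fold.
Codon 6 AAC (Asn): third position 2-fold.
Codon 7 GAA (Glu): third position 2-fold.
Four-fold degenerate third positions: 3.

3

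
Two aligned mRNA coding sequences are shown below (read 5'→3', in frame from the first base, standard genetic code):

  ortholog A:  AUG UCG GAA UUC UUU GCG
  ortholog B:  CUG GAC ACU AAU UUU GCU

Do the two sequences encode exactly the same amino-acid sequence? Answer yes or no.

Codon 1: AUG Met / CUG Leu — nonsynonymous.
Codon 2: UCG Ser / GAC Asp — nonsynonymous.
Codon 3: GAA Glu / ACU Thr — nonsynonymous.
Codon 4: UUC Phe / AAU Asn — nonsynonymous.
Codon 5: UUU Phe / UUU Phe — identical.
Codon 6: GCG Ala / GCU Ala — synonymous.
Nonsynonymous differences: 4 → different protein.

no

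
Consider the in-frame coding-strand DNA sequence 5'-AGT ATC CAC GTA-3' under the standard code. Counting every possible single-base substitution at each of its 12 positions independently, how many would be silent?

7

Codon 1 (AGT, Ser): 1 synonymous substitution.
Codon 2 (ATC, Ile): 2 synonymous substitutions.
Codon 3 (CAC, His): 1 synonymous substitution.
Codon 4 (GTA, Val): 3 synonymous substitutions.
Total: 1 + 2 + 1 + 3 = 7.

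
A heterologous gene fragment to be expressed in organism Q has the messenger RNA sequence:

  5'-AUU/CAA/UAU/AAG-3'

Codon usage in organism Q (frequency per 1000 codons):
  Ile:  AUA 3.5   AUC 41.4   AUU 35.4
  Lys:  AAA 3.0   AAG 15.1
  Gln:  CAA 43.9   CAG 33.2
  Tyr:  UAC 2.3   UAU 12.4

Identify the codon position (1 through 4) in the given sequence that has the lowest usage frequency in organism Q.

Codon 1 AUU (Ile): 35.4 per 1000.
Codon 2 CAA (Gln): 43.9 per 1000.
Codon 3 UAU (Tyr): 12.4 per 1000.
Codon 4 AAG (Lys): 15.1 per 1000.
Lowest frequency is 12.4 at codon 3.

3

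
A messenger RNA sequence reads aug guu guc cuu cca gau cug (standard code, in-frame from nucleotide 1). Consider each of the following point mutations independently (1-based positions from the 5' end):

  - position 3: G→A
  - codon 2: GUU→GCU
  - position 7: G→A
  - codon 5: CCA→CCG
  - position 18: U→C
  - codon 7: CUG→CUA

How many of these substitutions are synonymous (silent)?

3

Codon 1: AUG (Met) → AUA (Ile) — missense.
Codon 2: GUU (Val) → GCU (Ala) — missense.
Codon 3: GUC (Val) → AUC (Ile) — missense.
Codon 5: CCA (Pro) → CCG (Pro) — synonymous.
Codon 6: GAU (Asp) → GAC (Asp) — synonymous.
Codon 7: CUG (Leu) → CUA (Leu) — synonymous.
Synonymous: 3 of 6.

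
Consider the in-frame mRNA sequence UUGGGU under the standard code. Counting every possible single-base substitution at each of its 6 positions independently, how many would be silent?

5

Codon 1 (UUG, Leu): 2 synonymous substitutions.
Codon 2 (GGU, Gly): 3 synonymous substitutions.
Total: 2 + 3 = 5.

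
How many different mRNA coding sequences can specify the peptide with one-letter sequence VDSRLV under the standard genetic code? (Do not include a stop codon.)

Val: 4 codons.
Asp: 2 codons.
Ser: 6 codons.
Arg: 6 codons.
Leu: 6 codons.
Val: 4 codons.
4 × 2 × 6 × 6 × 6 × 4 = 6912.

6912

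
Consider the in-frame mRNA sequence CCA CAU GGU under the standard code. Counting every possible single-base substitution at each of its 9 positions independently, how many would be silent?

Codon 1 (CCA, Pro): 3 synonymous substitutions.
Codon 2 (CAU, His): 1 synonymous substitution.
Codon 3 (GGU, Gly): 3 synonymous substitutions.
Total: 3 + 1 + 3 = 7.

7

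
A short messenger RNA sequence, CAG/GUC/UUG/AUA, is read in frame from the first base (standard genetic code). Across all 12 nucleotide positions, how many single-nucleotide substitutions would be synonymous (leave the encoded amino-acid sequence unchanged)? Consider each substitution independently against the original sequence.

8

Codon 1 (CAG, Gln): 1 synonymous substitution.
Codon 2 (GUC, Val): 3 synonymous substitutions.
Codon 3 (UUG, Leu): 2 synonymous substitutions.
Codon 4 (AUA, Ile): 2 synonymous substitutions.
Total: 1 + 3 + 2 + 2 = 8.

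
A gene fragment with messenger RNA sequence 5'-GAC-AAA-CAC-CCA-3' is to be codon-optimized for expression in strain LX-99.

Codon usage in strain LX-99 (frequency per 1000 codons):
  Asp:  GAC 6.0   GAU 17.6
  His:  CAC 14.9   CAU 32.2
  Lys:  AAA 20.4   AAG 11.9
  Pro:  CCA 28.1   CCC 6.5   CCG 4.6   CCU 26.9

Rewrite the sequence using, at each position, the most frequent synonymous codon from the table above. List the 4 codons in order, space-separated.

GAU AAA CAU CCA

Codon 1 (Asp): best is GAU at 17.6.
Codon 2 (Lys): best is AAA at 20.4.
Codon 3 (His): best is CAU at 32.2.
Codon 4 (Pro): best is CCA at 28.1.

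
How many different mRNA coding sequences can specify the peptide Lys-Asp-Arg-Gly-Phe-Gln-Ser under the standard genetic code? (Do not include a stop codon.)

Lys: 2 codons.
Asp: 2 codons.
Arg: 6 codons.
Gly: 4 codons.
Phe: 2 codons.
Gln: 2 codons.
Ser: 6 codons.
2 × 2 × 6 × 4 × 2 × 2 × 6 = 2304.

2304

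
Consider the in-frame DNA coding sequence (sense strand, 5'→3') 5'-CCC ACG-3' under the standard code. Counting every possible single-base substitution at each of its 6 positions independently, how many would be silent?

Codon 1 (CCC, Pro): 3 synonymous substitutions.
Codon 2 (ACG, Thr): 3 synonymous substitutions.
Total: 3 + 3 = 6.

6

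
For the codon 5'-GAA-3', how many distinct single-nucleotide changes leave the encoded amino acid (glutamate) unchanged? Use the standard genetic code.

1

Position 1: none → 0 synonymous.
Position 2: none → 0 synonymous.
Position 3: GAG → 1 synonymous.
Total: 0 + 0 + 1 = 1.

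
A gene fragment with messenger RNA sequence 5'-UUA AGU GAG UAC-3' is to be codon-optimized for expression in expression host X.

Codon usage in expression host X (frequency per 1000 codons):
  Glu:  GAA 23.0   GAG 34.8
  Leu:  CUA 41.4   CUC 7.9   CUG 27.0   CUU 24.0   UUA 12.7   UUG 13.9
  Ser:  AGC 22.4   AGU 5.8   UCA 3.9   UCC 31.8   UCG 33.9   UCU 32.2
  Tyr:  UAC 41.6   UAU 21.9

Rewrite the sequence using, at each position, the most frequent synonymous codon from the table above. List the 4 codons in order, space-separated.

Codon 1 (Leu): best is CUA at 41.4.
Codon 2 (Ser): best is UCG at 33.9.
Codon 3 (Glu): best is GAG at 34.8.
Codon 4 (Tyr): best is UAC at 41.6.

CUA UCG GAG UAC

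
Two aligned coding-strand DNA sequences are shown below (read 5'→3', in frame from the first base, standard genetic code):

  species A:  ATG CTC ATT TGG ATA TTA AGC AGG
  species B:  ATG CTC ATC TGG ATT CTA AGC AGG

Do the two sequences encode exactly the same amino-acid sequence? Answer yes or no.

yes

Codon 1: ATG Met / ATG Met — identical.
Codon 2: CTC Leu / CTC Leu — identical.
Codon 3: ATT Ile / ATC Ile — synonymous.
Codon 4: TGG Trp / TGG Trp — identical.
Codon 5: ATA Ile / ATT Ile — synonymous.
Codon 6: TTA Leu / CTA Leu — synonymous.
Codon 7: AGC Ser / AGC Ser — identical.
Codon 8: AGG Arg / AGG Arg — identical.
Nonsynonymous differences: 0 → same protein.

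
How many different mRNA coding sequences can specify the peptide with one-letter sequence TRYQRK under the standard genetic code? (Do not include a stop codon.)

1152

Thr: 4 codons.
Arg: 6 codons.
Tyr: 2 codons.
Gln: 2 codons.
Arg: 6 codons.
Lys: 2 codons.
4 × 6 × 2 × 2 × 6 × 2 = 1152.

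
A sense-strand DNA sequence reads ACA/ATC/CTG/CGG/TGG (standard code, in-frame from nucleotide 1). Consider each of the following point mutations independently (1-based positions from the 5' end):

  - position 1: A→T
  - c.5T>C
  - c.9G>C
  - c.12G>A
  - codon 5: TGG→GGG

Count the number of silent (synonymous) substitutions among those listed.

2

Codon 1: ACA (Thr) → TCA (Ser) — missense.
Codon 2: ATC (Ile) → ACC (Thr) — missense.
Codon 3: CTG (Leu) → CTC (Leu) — synonymous.
Codon 4: CGG (Arg) → CGA (Arg) — synonymous.
Codon 5: TGG (Trp) → GGG (Gly) — missense.
Synonymous: 2 of 5.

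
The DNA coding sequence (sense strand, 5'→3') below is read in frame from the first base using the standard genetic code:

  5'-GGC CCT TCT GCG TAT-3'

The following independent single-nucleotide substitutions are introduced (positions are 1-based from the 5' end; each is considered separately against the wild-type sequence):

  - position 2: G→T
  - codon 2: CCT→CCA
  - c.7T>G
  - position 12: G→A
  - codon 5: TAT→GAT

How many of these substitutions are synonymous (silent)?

Codon 1: GGC (Gly) → GTC (Val) — missense.
Codon 2: CCT (Pro) → CCA (Pro) — synonymous.
Codon 3: TCT (Ser) → GCT (Ala) — missense.
Codon 4: GCG (Ala) → GCA (Ala) — synonymous.
Codon 5: TAT (Tyr) → GAT (Asp) — missense.
Synonymous: 2 of 5.

2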